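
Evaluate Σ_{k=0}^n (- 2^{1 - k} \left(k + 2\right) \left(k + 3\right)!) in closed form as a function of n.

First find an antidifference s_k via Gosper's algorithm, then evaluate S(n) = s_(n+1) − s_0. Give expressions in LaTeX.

S(n) = 24 - 2 \cdot 2^{- n} \left(n + 4\right)!

The ratio is (k + 3)*(k + 4)/(2*(k + 2)).
Normal form (A,B,C) = (k/2 + 2, 1, k + 2).
Key eq: (k/2 + 2)·f(k+1) = (1)·f(k) + (k + 2).
deg f ≤ 0 (via 1,0,1).
Coefficient equations give f(k) = 2.
Certificate R = B(k−1)f/C = 2/(k + 2) gives s_k = -2**(2 - k)*factorial(k + 3).
Check: Δs_k = -2**(1 - k)*(k + 2)*factorial(k + 3). ✓
Telescope: S(n) = s_(n+1) − s_(0) = -2**(1 - n)*factorial(n + 4) − (-24) = 24 - 2*factorial(n + 4)/2**n.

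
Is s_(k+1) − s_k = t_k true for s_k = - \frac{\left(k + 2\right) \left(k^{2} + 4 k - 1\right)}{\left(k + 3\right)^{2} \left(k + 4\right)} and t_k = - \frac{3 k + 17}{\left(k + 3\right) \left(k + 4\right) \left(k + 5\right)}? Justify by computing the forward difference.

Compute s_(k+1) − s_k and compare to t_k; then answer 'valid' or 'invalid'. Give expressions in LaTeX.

s_(k+1) = -(k + 3)*(4*k + (k + 1)**2 + 3)/((k + 4)**2*(k + 5))
s_(k+1) − s_k = 4*(-k**3 - 11*k**2 - 37*k - 37)/(k**5 + 19*k**4 + 143*k**3 + 533*k**2 + 984*k + 720)
(s_(k+1) − s_k) − t_k = (-k**3 - 6*k**2 + 7*k + 56)/(k**5 + 19*k**4 + 143*k**3 + 533*k**2 + 984*k + 720)

Invalid: residual \frac{- k^{3} - 6 k^{2} + 7 k + 56}{k^{5} + 19 k^{4} + 143 k^{3} + 533 k^{2} + 984 k + 720} ≠ 0.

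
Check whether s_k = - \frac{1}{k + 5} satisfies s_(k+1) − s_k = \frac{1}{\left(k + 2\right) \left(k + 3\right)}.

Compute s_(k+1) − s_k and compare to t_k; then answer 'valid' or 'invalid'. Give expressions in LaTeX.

Invalid: residual \frac{6 \left(- k - 4\right)}{k^{4} + 16 k^{3} + 91 k^{2} + 216 k + 180} ≠ 0.

s_(k+1) = -1/(k + 6)
s_(k+1) − s_k = 1/((k + 5)*(k + 6))
(s_(k+1) − s_k) − t_k = 6*(-k - 4)/(k**4 + 16*k**3 + 91*k**2 + 216*k + 180)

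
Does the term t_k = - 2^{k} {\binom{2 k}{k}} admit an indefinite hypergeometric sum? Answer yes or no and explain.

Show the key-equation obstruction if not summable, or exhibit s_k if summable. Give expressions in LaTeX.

t_(k+1)/t_k = 4*(2*k + 1)/(k + 1).
Take A(k)=8*k + 4, B(k)=k + 1, C(k)=1.
Key eq: (8*k + 4)·f(k+1) = (k)·f(k) + (1).
Degrees (1,1,0) ⇒ d ≤ -1.
deg f ≤ -1 is impossible — no certificate.

No — key equation has no polynomial f.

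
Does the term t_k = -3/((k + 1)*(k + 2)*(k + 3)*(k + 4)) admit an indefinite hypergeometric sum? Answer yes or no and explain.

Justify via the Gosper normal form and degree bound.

Yes. s_k = k*(-k**2 - 6*k - 11)/(6*(k + 1)*(k + 2)*(k + 3)).

r(k) = (k + 1)/(k + 5) after simplifying.
So A=k + 1 and B=k + 5, with C=1.
Need (k + 1)·f(k+1) − (k + 4)·f(k) = 1.
d = 3 from the (1,1,0) case.
Coefficient equations give f(k) = k*(k**2 + 6*k + 11)/18.
Get s_k = R·t_k = k*(-k**2 - 6*k - 11)/(6*(k + 1)*(k + 2)*(k + 3)) with R(k) = B(k−1)f(k)/C(k) = k*(k + 4)*(k**2 + 6*k + 11)/18.
Check: Δs_k = -3/(k**4 + 10*k**3 + 35*k**2 + 50*k + 24). ✓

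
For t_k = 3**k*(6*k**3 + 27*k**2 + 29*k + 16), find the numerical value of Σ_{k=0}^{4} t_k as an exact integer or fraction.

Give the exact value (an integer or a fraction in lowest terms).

Σ = 92824

The ratio is 3*(6*k**3 + 45*k**2 + 101*k + 78)/(6*k**3 + 27*k**2 + 29*k + 16).
Normal form (A,B,C) = (3, 1, k**3 + 9*k**2/2 + 29*k/6 + 8/3).
f must satisfy (3)·f(k+1) − (1)·f(k) = k**3 + 9*k**2/2 + 29*k/6 + 8/3.
Degrees (0,0,3) ⇒ d ≤ 3.
A polynomial solution: f(k) = (3*k**3 + k + 2)/6.
R(k) = B(k−1)·f(k)/C(k) = (3*k**3 + k + 2)/(6*k**3 + 27*k**2 + 29*k + 16); s_k = R·t_k = 3**k*(3*k**3 + k + 2).
s_(k+1) − s_k = 3**k*(6*k**3 + 27*k**2 + 29*k + 16) = t_k.
Telescoping: Σ = s_(5) − s_(0) = 92826 − (2) = 92824.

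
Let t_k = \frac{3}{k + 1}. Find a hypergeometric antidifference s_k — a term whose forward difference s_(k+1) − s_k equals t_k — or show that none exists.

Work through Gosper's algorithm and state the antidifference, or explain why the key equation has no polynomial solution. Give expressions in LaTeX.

none — t_k is not Gosper-summable

r(k) = (k + 1)/(k + 2) after simplifying.
Gosper form: A/B · C(k+1)/C(k) with A=k + 1, B=k + 2, C=1.
Key eq: (k + 1)·f(k+1) = (k + 1)·f(k) + (1).
Degrees (1,1,0) ⇒ d ≤ 0.
Write f(k) = c0. Then LHS − RHS = -1, requiring -1 = 0: contradictory. No certificate.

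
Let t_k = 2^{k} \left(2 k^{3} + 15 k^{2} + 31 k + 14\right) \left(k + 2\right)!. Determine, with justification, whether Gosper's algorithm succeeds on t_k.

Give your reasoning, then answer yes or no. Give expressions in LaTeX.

Yes. s_k = 2^{k} \left(k^{2} + 3 k - 2\right) \left(k + 2\right)!.

Step 1: r(k) = 2*(2*k**4 + 27*k**3 + 130*k**2 + 263*k + 186)/(2*k**3 + 15*k**2 + 31*k + 14).
Gosper form: A/B · C(k+1)/C(k) with A=2*k + 6, B=1, C=k**3 + 15*k**2/2 + 31*k/2 + 7.
Key eq: (2*k + 6)·f(k+1) = (1)·f(k) + (k**3 + 15*k**2/2 + 31*k/2 + 7).
Bound: deg f ≤ 2.
Solve for f: f(k) = (k**2 + 3*k - 2)/2 (degree 2 ≤ 2).
Get s_k = R·t_k = 2**k*(k**2 + 3*k - 2)*factorial(k + 2) with R(k) = B(k−1)f(k)/C(k) = (k**2 + 3*k - 2)/(2*k**3 + 15*k**2 + 31*k + 14).
Check: Δs_k = 2**k*(2*k**3 + 15*k**2 + 31*k + 14)*factorial(k + 2). ✓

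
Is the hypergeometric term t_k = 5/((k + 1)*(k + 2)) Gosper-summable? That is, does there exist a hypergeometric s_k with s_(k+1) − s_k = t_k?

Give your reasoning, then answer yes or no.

r(k) = (k + 1)/(k + 3) after simplifying.
A = k + 1, B = k + 3, C = 1.
Key eq: (k + 1)·f(k+1) = (k + 2)·f(k) + (1).
d = 1 from the (1,1,0) case.
Coefficient equations give f(k) = k.
Certificate R = B(k−1)f/C = k*(k + 2) gives s_k = 5*k/(k + 1).
Verify: 5/(k**2 + 3*k + 2) matches t_k.

Yes. s_k = 5*k/(k + 1).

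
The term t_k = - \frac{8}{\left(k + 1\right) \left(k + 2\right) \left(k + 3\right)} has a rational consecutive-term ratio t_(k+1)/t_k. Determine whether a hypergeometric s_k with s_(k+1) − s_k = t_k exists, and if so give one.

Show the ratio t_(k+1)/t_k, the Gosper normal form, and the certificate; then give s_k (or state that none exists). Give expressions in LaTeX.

t_(k+1)/t_k = (k + 1)/(k + 4).
Normal form (A,B,C) = (k + 1, k + 4, 1).
Solve (k + 1)·f(k+1) − (k + 3)·f(k) = 1.
From deg A=1, deg B=1, deg C=0: d=2.
Solving with deg f ≤ 2: f(k) = k*(k + 3)/4.
Certificate R = B(k−1)f/C = k*(k + 3)**2/4 gives s_k = 2*k*(-k - 3)/((k + 1)*(k + 2)).
s_(k+1) − s_k = -8/(k**3 + 6*k**2 + 11*k + 6) = t_k.

s_k = \frac{2 k \left(- k - 3\right)}{\left(k + 1\right) \left(k + 2\right)}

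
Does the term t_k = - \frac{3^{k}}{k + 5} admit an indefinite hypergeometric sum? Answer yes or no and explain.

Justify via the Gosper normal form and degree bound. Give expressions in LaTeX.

Step 1: r(k) = 3*(k + 5)/(k + 6).
So A=3*k + 15 and B=k + 6, with C=1.
f must satisfy (3*k + 15)·f(k+1) − (k + 5)·f(k) = 1.
From deg A=1, deg B=1, deg C=0: d=-1.
Negative degree bound (-1): no f exists, t_k not Gosper-summable.

No — key equation has no polynomial f.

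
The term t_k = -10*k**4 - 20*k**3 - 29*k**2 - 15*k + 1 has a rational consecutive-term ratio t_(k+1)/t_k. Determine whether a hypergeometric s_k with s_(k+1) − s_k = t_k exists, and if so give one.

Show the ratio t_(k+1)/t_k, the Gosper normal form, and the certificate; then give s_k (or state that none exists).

s_k = k*(-2*k**4 - 3*k**2 + 2*k + 4)

Ratio r(k) = (10*k**4 + 60*k**3 + 149*k**2 + 173*k + 73)/(10*k**4 + 20*k**3 + 29*k**2 + 15*k - 1).
Normal form (A,B,C) = (1, 1, k**4 + 2*k**3 + 29*k**2/10 + 3*k/2 - 1/10).
f must satisfy (1)·f(k+1) − (1)·f(k) = k**4 + 2*k**3 + 29*k**2/10 + 3*k/2 - 1/10.
d = 5 from the (0,0,4) case.
Coefficient equations give f(k) = k*(2*k**4 + 3*k**2 - 2*k - 4)/10.
So s_k = (B(k−1)f/C)·t_k = (k*(2*k**4 + 3*k**2 - 2*k - 4)/(10*k**4 + 20*k**3 + 29*k**2 + 15*k - 1))·t_k = k*(-2*k**4 - 3*k**2 + 2*k + 4).
Δs = -10*k**4 - 20*k**3 - 29*k**2 - 15*k + 1, as required.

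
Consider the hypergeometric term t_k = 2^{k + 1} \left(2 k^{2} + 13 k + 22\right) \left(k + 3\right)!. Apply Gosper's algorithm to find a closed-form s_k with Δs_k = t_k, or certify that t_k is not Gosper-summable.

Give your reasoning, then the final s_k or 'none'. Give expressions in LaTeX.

s_k = 2^{k + 1} \left(k + 2\right) \left(k + 3\right)!

Step 1: r(k) = 2*(2*k**3 + 25*k**2 + 105*k + 148)/(2*k**2 + 13*k + 22).
Normal form (A,B,C) = (2*k + 8, 1, k**2 + 13*k/2 + 11).
Set up (2*k + 8)·f(k+1) − (1)·f(k) − (k**2 + 13*k/2 + 11) = 0.
From deg A=1, deg B=0, deg C=2: d=1.
Coefficient equations give f(k) = (k + 2)/2.
Certificate R = B(k−1)f/C = (k + 2)/(2*k**2 + 13*k + 22) gives s_k = 2**(k + 1)*(k + 2)*factorial(k + 3).
Δs = 2**(k + 1)*(2*k**2 + 13*k + 22)*factorial(k + 3), as required.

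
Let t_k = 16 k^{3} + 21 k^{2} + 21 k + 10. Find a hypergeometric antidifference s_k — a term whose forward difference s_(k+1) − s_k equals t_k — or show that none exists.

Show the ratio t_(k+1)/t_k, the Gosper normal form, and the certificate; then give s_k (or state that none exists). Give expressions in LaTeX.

t_(k+1)/t_k = (16*k**3 + 69*k**2 + 111*k + 68)/(16*k**3 + 21*k**2 + 21*k + 10).
Normal form (A,B,C) = (1, 1, k**3 + 21*k**2/16 + 21*k/16 + 5/8).
Set up (1)·f(k+1) − (1)·f(k) − (k**3 + 21*k**2/16 + 21*k/16 + 5/8) = 0.
deg f ≤ 4 (via 0,0,3).
Coefficient equations give f(k) = k*(4*k**3 - k**2 + 4*k + 3)/16.
Get s_k = R·t_k = k*(4*k**3 - k**2 + 4*k + 3) with R(k) = B(k−1)f(k)/C(k) = k*(4*k**3 - k**2 + 4*k + 3)/(16*k**3 + 21*k**2 + 21*k + 10).
Verify: 16*k**3 + 21*k**2 + 21*k + 10 matches t_k.

s_k = k \left(4 k^{3} - k^{2} + 4 k + 3\right)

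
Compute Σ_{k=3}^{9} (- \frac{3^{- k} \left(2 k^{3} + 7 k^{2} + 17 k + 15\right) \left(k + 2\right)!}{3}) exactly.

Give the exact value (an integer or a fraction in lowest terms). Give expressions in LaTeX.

Σ = -453346840/243

Compute t_(k+1)/t_k: get (2*k**4 + 19*k**3 + 76*k**2 + 152*k + 123)/(3*(2*k**3 + 7*k**2 + 17*k + 15)).
Take A(k)=k/3 + 1, B(k)=1, C(k)=k**3 + 7*k**2/2 + 17*k/2 + 15/2.
Key eq: (k/3 + 1)·f(k+1) = (1)·f(k) + (k**3 + 7*k**2/2 + 17*k/2 + 15/2).
From deg A=1, deg B=0, deg C=3: d=2.
Solving with deg f ≤ 2: f(k) = 3*k*(2*k + 3)/2.
Get s_k = R·t_k = -k*(2*k + 3)*factorial(k + 2)/3**k with R(k) = B(k−1)f(k)/C(k) = 3*k*(2*k + 3)/(2*k**3 + 7*k**2 + 17*k + 15).
Check: Δs_k = -(2*k**3 + 7*k**2 + 17*k + 15)*factorial(k + 2)/(3*3**k). ✓
Sum = s_(10) − s_(3); s_(10) = -453376000/243, s_(3) = -120 ⇒ -453346840/243.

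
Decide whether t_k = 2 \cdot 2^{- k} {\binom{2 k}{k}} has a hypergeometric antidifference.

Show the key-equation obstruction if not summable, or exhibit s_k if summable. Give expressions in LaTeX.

t_(k+1)/t_k = (2*k + 1)/(k + 1).
Take A(k)=2*k + 1, B(k)=k + 1, C(k)=1.
f must satisfy (2*k + 1)·f(k+1) − (k)·f(k) = 1.
d = -1 from the (1,1,0) case.
d = -1 < 0 ⇒ no nonzero polynomial f; not summable.

No. Not Gosper-summable.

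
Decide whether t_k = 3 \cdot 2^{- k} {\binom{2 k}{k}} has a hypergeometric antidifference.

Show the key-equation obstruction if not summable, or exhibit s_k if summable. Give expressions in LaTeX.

The ratio is (2*k + 1)/(k + 1).
So A=2*k + 1 and B=k + 1, with C=1.
f must satisfy (2*k + 1)·f(k+1) − (k)·f(k) = 1.
Bound: deg f ≤ -1.
d = -1 < 0 ⇒ no nonzero polynomial f; not summable.

No — key equation has no polynomial f.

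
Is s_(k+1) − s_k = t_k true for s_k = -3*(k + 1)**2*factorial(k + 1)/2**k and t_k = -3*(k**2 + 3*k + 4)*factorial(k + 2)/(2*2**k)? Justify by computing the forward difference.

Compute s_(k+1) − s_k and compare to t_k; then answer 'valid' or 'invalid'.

Invalid: residual 3*(k**2 + 2*k + 2)*factorial(k + 1)/(2*2**k) ≠ 0.

s_(k+1) = -3*(k + 2)**2*factorial(k + 2)/(2*2**k)
s_(k+1) − s_k = -3*(k**3 + 4*k**2 + 8*k + 6)*factorial(k + 1)/(2*2**k)
(s_(k+1) − s_k) − t_k = 3*(k**2 + 2*k + 2)*factorial(k + 1)/(2*2**k)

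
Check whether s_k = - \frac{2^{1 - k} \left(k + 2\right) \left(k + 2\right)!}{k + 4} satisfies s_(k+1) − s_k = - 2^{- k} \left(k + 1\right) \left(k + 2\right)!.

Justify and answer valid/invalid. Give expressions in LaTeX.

Invalid: residual \frac{2^{1 - k} \left(k^{2} + 5 k + 2\right) \left(k + 2\right)!}{\left(k + 4\right) \left(k + 5\right)} ≠ 0.

s_(k+1) = -(k + 3)*factorial(k + 3)/(2**k*(k + 5))
s_(k+1) − s_k = -(k**3 + 8*k**2 + 19*k + 16)*factorial(k + 2)/(2**k*(k + 4)*(k + 5))
(s_(k+1) − s_k) − t_k = 2**(1 - k)*(k**2 + 5*k + 2)*factorial(k + 2)/((k + 4)*(k + 5))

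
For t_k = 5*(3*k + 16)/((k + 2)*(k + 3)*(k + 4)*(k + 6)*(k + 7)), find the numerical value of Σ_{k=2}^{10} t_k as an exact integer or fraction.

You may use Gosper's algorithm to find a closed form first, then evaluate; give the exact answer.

Σ = 1467/49504

Compute t_(k+1)/t_k: get (k + 2)*(k + 6)*(3*k + 19)/((k + 5)*(k + 8)*(3*k + 16)).
So A=k + 2 and B=k + 8, with C=k**2 + 31*k/3 + 80/3.
f must satisfy (k + 2)·f(k+1) − (k + 7)·f(k) = k**2 + 31*k/3 + 80/3.
Bound: deg f ≤ 5.
A polynomial solution: f(k) = k*(k + 4)*(k + 5)*(k**2 + 11*k + 36)/108.
So s_k = (B(k−1)f/C)·t_k = (k*(k + 4)*(k + 7)*(k**2 + 11*k + 36)/(36*(3*k + 16)))·t_k = 5*k*(k**2 + 11*k + 36)/(36*(k**3 + 11*k**2 + 36*k + 36)).
Check: Δs_k = 5*(3*k + 16)/(k**5 + 22*k**4 + 185*k**3 + 740*k**2 + 1404*k + 1008). ✓
Σ_(k=2)^(10) t_k = s_(11) − s_(2) = 7645/55692 − (31/288) = 1467/49504.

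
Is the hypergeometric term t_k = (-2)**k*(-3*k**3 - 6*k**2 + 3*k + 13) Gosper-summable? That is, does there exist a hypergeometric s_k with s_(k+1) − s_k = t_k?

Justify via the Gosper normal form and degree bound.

t_(k+1)/t_k = 2*(-3*k**3 - 15*k**2 - 18*k + 7)/(3*k**3 + 6*k**2 - 3*k - 13).
Factor: A=-2; B=1; C=k**3 + 2*k**2 - k - 13/3.
f must satisfy (-2)·f(k+1) − (1)·f(k) = k**3 + 2*k**2 - k - 13/3.
From deg A=0, deg B=0, deg C=3: d=3.
Solving with deg f ≤ 3: f(k) = -(k**3 - 3*k - 3)/3.
Certificate R = B(k−1)f/C = -(k**3 - 3*k - 3)/(3*k**3 + 6*k**2 - 3*k - 13) gives s_k = (-2)**k*(k**3 - 3*k - 3).
Verify: (-2)**k*(-k**3 + 9*k - 2*(k + 1)**3 + 15) matches t_k.

Yes. s_k = (-2)**k*(k**3 - 3*k - 3).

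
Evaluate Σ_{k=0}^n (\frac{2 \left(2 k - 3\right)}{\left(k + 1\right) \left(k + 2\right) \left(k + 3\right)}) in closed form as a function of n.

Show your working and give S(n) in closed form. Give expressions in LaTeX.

Compute t_(k+1)/t_k: get (k + 1)*(2*k - 1)/((k + 4)*(2*k - 3)).
Take A(k)=k + 1, B(k)=k + 4, C(k)=k - 3/2.
f must satisfy (k + 1)·f(k+1) − (k + 3)·f(k) = k - 3/2.
From deg A=1, deg B=1, deg C=1: d=2.
Match coefficients ⇒ f(k) = -k*(k + 11)/8.
Get s_k = R·t_k = k*(-k - 11)/(2*(k + 1)*(k + 2)) with R(k) = B(k−1)f(k)/C(k) = -k*(k + 3)*(k + 11)/(4*(2*k - 3)).
Verify: 2*(2*k - 3)/(k**3 + 6*k**2 + 11*k + 6) matches t_k.
Evaluate: s_(n+1) = (-n**2 - 13*n - 12)/(2*(n**2 + 5*n + 6)); subtract s_(0) = 0 ⇒ S(n) = (-n**2 - 13*n - 12)/(2*(n**2 + 5*n + 6)).

S(n) = \frac{- n^{2} - 13 n - 12}{2 \left(n^{2} + 5 n + 6\right)}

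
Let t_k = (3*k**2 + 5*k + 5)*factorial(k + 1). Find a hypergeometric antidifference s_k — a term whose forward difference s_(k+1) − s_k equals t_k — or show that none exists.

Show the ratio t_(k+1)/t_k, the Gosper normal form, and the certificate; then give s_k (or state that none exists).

s_k = (3*k - 1)*factorial(k + 1)

r(k) = (k + 2)*(5*k + 3*(k + 1)**2 + 10)/(3*k**2 + 5*k + 5) after simplifying.
A = k + 2, B = 1, C = k**2 + 5*k/3 + 5/3.
Need (k + 2)·f(k+1) − (1)·f(k) = k**2 + 5*k/3 + 5/3.
Bound: deg f ≤ 1.
A polynomial solution: f(k) = (3*k - 1)/3.
Then R = B(k−1)f/C = (3*k - 1)/(3*k**2 + 5*k + 5), so s_k = R(k)·t_k = (3*k - 1)*factorial(k + 1).
s_(k+1) − s_k = (3*k**2 + 5*k + 5)*factorial(k + 1) = t_k.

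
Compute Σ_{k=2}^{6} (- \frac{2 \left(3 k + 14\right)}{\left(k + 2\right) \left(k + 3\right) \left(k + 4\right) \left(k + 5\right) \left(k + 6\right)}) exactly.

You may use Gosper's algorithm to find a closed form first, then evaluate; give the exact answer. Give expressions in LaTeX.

Σ = -47/3780

The ratio is (k + 2)*(3*k + 17)/((k + 7)*(3*k + 14)).
A = k + 2, B = k + 7, C = k + 14/3.
Solve (k + 2)·f(k+1) − (k + 6)·f(k) = k + 14/3.
d = 4 from the (1,1,1) case.
Coefficient equations give f(k) = k*(k + 4)*(k**2 + 10*k + 31)/90.
So s_k = (B(k−1)f/C)·t_k = (k*(k + 4)*(k + 6)*(k**2 + 10*k + 31)/(30*(3*k + 14)))·t_k = k*(-k**2 - 10*k - 31)/(15*(k**3 + 10*k**2 + 31*k + 30)).
s_(k+1) − s_k = 2*(-3*k - 14)/(k**5 + 20*k**4 + 155*k**3 + 580*k**2 + 1044*k + 720) = t_k.
Evaluate s at k=7 and k=2: -7/108 and -11/210; difference -47/3780.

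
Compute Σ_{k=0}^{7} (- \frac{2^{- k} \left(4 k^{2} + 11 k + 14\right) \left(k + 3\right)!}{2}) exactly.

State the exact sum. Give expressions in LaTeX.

Σ = -4833681

The ratio is (k + 4)*(11*k + 4*(k + 1)**2 + 25)/(2*(4*k**2 + 11*k + 14)).
A = k/2 + 2, B = 1, C = k**2 + 11*k/4 + 7/2.
Solve (k/2 + 2)·f(k+1) − (1)·f(k) = k**2 + 11*k/4 + 7/2.
deg f ≤ 1 (via 1,0,2).
Solving with deg f ≤ 1: f(k) = (4*k - 1)/2.
Certificate R = B(k−1)f/C = 2*(4*k - 1)/(4*k**2 + 11*k + 14) gives s_k = -(4*k - 1)*factorial(k + 3)/2**k.
Δs = -(4*k**2 + 11*k + 14)*factorial(k + 3)/(2*2**k), as required.
Σ_(k=0)^(7) t_k = s_(8) − s_(0) = -4833675 − (6) = -4833681.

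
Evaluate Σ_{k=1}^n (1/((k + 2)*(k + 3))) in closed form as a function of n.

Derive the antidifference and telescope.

S(n) = n/(3*(n + 3))

t_(k+1)/t_k = (k + 2)/(k + 4).
So A=k + 2 and B=k + 4, with C=1.
Solve (k + 2)·f(k+1) − (k + 3)·f(k) = 1.
Bound: deg f ≤ 1.
Coefficient equations give f(k) = k/2.
R(k) = B(k−1)·f(k)/C(k) = k*(k + 3)/2; s_k = R·t_k = k/(2*(k + 2)).
Check: Δs_k = 1/(k**2 + 5*k + 6). ✓
Evaluate: s_(n+1) = (n + 1)/(2*(n + 3)); subtract s_(1) = 1/6 ⇒ S(n) = n/(3*(n + 3)).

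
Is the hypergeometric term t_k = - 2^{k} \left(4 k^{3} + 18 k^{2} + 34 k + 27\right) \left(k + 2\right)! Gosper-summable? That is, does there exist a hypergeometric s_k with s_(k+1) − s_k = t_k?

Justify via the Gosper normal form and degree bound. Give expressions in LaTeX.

Compute t_(k+1)/t_k: get 2*(4*k**4 + 42*k**3 + 172*k**2 + 329*k + 249)/(4*k**3 + 18*k**2 + 34*k + 27).
Take A(k)=2*k + 6, B(k)=1, C(k)=k**3 + 9*k**2/2 + 17*k/2 + 27/4.
Set up (2*k + 6)·f(k+1) − (1)·f(k) − (k**3 + 9*k**2/2 + 17*k/2 + 27/4) = 0.
From deg A=1, deg B=0, deg C=3: d=2.
Solve for f: f(k) = (2*k**2 + 3)/4 (degree 2 ≤ 2).
So s_k = (B(k−1)f/C)·t_k = ((2*k**2 + 3)/(4*k**3 + 18*k**2 + 34*k + 27))·t_k = -2**k*(2*k**2 + 3)*factorial(k + 2).
Check: Δs_k = -2**k*(4*k**3 + 18*k**2 + 34*k + 27)*factorial(k + 2). ✓

Yes. s_k = - 2^{k} \left(2 k^{2} + 3\right) \left(k + 2\right)!.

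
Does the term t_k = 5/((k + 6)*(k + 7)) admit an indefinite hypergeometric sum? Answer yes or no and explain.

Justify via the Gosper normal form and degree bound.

r(k) = (k + 6)/(k + 8) after simplifying.
Take A(k)=k + 6, B(k)=k + 8, C(k)=1.
Solve (k + 6)·f(k+1) − (k + 7)·f(k) = 1.
deg f ≤ 1 (via 1,1,0).
Solve for f: f(k) = k/6 (degree 1 ≤ 1).
Then R = B(k−1)f/C = k*(k + 7)/6, so s_k = R(k)·t_k = 5*k/(6*(k + 6)).
Verify: 5/(k**2 + 13*k + 42) matches t_k.

Yes. s_k = 5*k/(6*(k + 6)).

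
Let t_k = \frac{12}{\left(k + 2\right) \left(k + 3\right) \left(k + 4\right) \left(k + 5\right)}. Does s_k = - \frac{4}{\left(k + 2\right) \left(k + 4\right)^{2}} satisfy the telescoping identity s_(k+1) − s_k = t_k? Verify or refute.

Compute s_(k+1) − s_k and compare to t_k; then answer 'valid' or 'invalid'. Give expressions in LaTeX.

Invalid: residual \frac{4 \left(- 4 k - 17\right)}{k^{6} + 23 k^{5} + 217 k^{4} + 1073 k^{3} + 2926 k^{2} + 4160 k + 2400} ≠ 0.

s_(k+1) = -4/((k + 3)*(k + 5)**2)
s_(k+1) − s_k = -4/((k + 3)*(k + 5)**2) + 4/((k + 2)*(k + 4)**2)
(s_(k+1) − s_k) − t_k = 4*(-4*k - 17)/(k**6 + 23*k**5 + 217*k**4 + 1073*k**3 + 2926*k**2 + 4160*k + 2400)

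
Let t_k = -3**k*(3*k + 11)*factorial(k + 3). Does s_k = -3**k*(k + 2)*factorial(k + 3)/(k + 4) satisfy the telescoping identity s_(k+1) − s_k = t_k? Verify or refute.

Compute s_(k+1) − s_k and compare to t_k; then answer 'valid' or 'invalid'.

s_(k+1) = -3**(k + 1)*(k + 3)*factorial(k + 4)/(k + 5)
s_(k+1) − s_k = -3**k*(3*k**3 + 32*k**2 + 113*k + 134)*factorial(k + 3)/((k + 4)*(k + 5))
(s_(k+1) − s_k) − t_k = 2*3**k*(3*k**2 + 23*k + 43)*factorial(k + 3)/((k + 4)*(k + 5))

Invalid: residual 2*3**k*(3*k**2 + 23*k + 43)*factorial(k + 3)/((k + 4)*(k + 5)) ≠ 0.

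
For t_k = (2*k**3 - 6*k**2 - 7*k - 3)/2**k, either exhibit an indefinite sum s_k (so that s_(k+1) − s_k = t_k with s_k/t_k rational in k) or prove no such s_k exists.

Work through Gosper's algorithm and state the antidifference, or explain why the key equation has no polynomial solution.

r(k) = (2*k**3 - 13*k - 14)/(2*(2*k**3 - 6*k**2 - 7*k - 3)) after simplifying.
So A=1/2 and B=1, with C=k**3 - 3*k**2 - 7*k/2 - 3/2.
Key eq: (1/2)·f(k+1) = (1)·f(k) + (k**3 - 3*k**2 - 7*k/2 - 3/2).
deg f ≤ 3 (via 0,0,3).
Coefficient equations give f(k) = -2*k**3 + k + 2.
So s_k = (B(k−1)f/C)·t_k = (-2*(2*k**3 - k - 2)/(2*k**3 - 6*k**2 - 7*k - 3))·t_k = 2**(1 - k)*(-2*k**3 + k + 2).
s_(k+1) − s_k = (4*k**3 - k - 2*(k + 1)**3 - 1)/2**k = t_k.

s_k = 2**(1 - k)*(-2*k**3 + k + 2)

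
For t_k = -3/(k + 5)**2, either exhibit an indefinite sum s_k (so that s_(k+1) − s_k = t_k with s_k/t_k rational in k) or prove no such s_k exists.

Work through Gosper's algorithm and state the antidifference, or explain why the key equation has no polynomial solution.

r(k) = (k + 5)**2/(k + 6)**2 after simplifying.
Gosper form: A/B · C(k+1)/C(k) with A=k**2 + 10*k + 25, B=k**2 + 12*k + 36, C=1.
Set up (k**2 + 10*k + 25)·f(k+1) − (k**2 + 10*k + 25)·f(k) − (1) = 0.
d = 0 from the (2,2,0) case.
Generic f = c0 gives residual -1; -1 = 0 cannot hold, so t_k is not Gosper-summable.

none — t_k is not Gosper-summable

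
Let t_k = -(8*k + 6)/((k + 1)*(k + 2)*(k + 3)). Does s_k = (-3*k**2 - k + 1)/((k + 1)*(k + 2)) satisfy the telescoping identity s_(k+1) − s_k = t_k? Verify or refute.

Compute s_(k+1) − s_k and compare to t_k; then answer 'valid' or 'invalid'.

s_(k+1) = (-k - 3*(k + 1)**2)/((k + 2)*(k + 3))
s_(k+1) − s_k = 2*(-4*k - 3)/(k**3 + 6*k**2 + 11*k + 6)
(s_(k+1) − s_k) − t_k = 0

valid (s_(k+1) − s_k reduces to t_k)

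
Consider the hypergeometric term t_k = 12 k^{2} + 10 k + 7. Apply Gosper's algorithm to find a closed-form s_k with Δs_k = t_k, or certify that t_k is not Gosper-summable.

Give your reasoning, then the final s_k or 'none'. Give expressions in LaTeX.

s_k = k \left(4 k^{2} - k + 4\right)

t_(k+1)/t_k = (12*k**2 + 34*k + 29)/(12*k**2 + 10*k + 7).
Normal form (A,B,C) = (1, 1, k**2 + 5*k/6 + 7/12).
f must satisfy (1)·f(k+1) − (1)·f(k) = k**2 + 5*k/6 + 7/12.
deg f ≤ 3 (via 0,0,2).
Solve for f: f(k) = k*(4*k**2 - k + 4)/12 (degree 3 ≤ 3).
So s_k = (B(k−1)f/C)·t_k = (k*(4*k**2 - k + 4)/(12*k**2 + 10*k + 7))·t_k = k*(4*k**2 - k + 4).
Verify: 12*k**2 + 10*k + 7 matches t_k.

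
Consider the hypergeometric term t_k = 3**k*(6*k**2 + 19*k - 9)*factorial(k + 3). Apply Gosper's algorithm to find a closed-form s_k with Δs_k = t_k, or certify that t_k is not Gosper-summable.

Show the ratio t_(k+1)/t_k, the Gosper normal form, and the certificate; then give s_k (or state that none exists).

t_(k+1)/t_k = 3*(6*k**3 + 55*k**2 + 140*k + 64)/(6*k**2 + 19*k - 9).
So A=3*k + 12 and B=1, with C=k**2 + 19*k/6 - 3/2.
Need (3*k + 12)·f(k+1) − (1)·f(k) = k**2 + 19*k/6 - 3/2.
deg f ≤ 1 (via 1,0,2).
Solve for f: f(k) = (2*k - 3)/6 (degree 1 ≤ 1).
So s_k = (B(k−1)f/C)·t_k = ((2*k - 3)/(6*k**2 + 19*k - 9))·t_k = 3**k*(2*k - 3)*factorial(k + 3).
s_(k+1) − s_k = 3**k*(6*k**2 + 19*k - 9)*factorial(k + 3) = t_k.

s_k = 3**k*(2*k - 3)*factorial(k + 3)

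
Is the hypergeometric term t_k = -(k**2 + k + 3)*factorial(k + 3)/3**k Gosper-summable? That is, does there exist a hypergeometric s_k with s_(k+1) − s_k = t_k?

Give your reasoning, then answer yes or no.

Yes. s_k = -3**(1 - k)*(k - 1)*factorial(k + 3).

The ratio is (k + 4)*(k + (k + 1)**2 + 4)/(3*(k**2 + k + 3)).
A = k/3 + 4/3, B = 1, C = k**2 + k + 3.
Solve (k/3 + 4/3)·f(k+1) − (1)·f(k) = k**2 + k + 3.
deg f ≤ 1 (via 1,0,2).
Solve for f: f(k) = 3*(k - 1) (degree 1 ≤ 1).
R(k) = B(k−1)·f(k)/C(k) = 3*(k - 1)/(k**2 + k + 3); s_k = R·t_k = -3**(1 - k)*(k - 1)*factorial(k + 3).
s_(k+1) − s_k = -(k**2 + k + 3)*factorial(k + 3)/3**k = t_k.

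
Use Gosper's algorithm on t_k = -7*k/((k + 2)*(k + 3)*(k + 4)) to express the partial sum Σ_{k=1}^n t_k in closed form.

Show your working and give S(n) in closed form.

S(n) = 7*n*(-n - 1)/(6*(n**2 + 7*n + 12))

The ratio is (k + 1)*(k + 2)/(k*(k + 5)).
Gosper form: A/B · C(k+1)/C(k) with A=k + 2, B=k + 5, C=k.
f must satisfy (k + 2)·f(k+1) − (k + 4)·f(k) = k.
From deg A=1, deg B=1, deg C=1: d=2.
Solving with deg f ≤ 2: f(k) = k*(k - 1)/6.
Get s_k = R·t_k = 7*k*(1 - k)/(6*(k + 2)*(k + 3)) with R(k) = B(k−1)f(k)/C(k) = (k - 1)*(k + 4)/6.
s_(k+1) − s_k = -7*k/(k**3 + 9*k**2 + 26*k + 24) = t_k.
Σ_(k=1)^n t_k = s_(n+1) − s_(1) = (7*n*(-n - 1)/(6*(n**2 + 7*n + 12))) − (0), i.e. 7*n*(-n - 1)/(6*(n**2 + 7*n + 12)).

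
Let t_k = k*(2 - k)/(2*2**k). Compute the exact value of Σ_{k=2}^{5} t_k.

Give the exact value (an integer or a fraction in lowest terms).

Σ = -43/64

Compute t_(k+1)/t_k: get (k**2 - 1)/(2*k*(k - 2)).
So A=1/2 and B=1, with C=k**2 - 2*k.
Key eq: (1/2)·f(k+1) = (1)·f(k) + (k**2 - 2*k).
deg f ≤ 2 (via 0,0,2).
Coefficient equations give f(k) = -2*(k**2 + 1).
Then R = B(k−1)f/C = -2*(k**2 + 1)/(k*(k - 2)), so s_k = R(k)·t_k = (k**2 + 1)/2**k.
Check: Δs_k = k*(2 - k)/(2*2**k). ✓
Telescoping: Σ = s_(6) − s_(2) = 37/64 − (5/4) = -43/64.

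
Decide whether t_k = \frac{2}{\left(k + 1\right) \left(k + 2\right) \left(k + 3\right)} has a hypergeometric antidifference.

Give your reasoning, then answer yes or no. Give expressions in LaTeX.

Compute t_(k+1)/t_k: get (k + 1)/(k + 4).
So A=k + 1 and B=k + 4, with C=1.
f must satisfy (k + 1)·f(k+1) − (k + 3)·f(k) = 1.
Degrees (1,1,0) ⇒ d ≤ 2.
Solving with deg f ≤ 2: f(k) = k*(k + 3)/4.
So s_k = (B(k−1)f/C)·t_k = (k*(k + 3)**2/4)·t_k = k*(k + 3)/(2*(k + 1)*(k + 2)).
s_(k+1) − s_k = 2/(k**3 + 6*k**2 + 11*k + 6) = t_k.

Yes. s_k = \frac{k \left(k + 3\right)}{2 \left(k + 1\right) \left(k + 2\right)}.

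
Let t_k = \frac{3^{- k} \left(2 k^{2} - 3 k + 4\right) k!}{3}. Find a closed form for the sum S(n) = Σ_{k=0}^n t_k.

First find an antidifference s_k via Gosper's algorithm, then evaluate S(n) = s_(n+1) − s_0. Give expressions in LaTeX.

t_(k+1)/t_k = (k + 1)*(-3*k + 2*(k + 1)**2 + 1)/(3*(2*k**2 - 3*k + 4)).
Factor: A=k/3 + 1/3; B=1; C=k**2 - 3*k/2 + 2.
Need (k/3 + 1/3)·f(k+1) − (1)·f(k) = k**2 - 3*k/2 + 2.
Degrees (1,0,2) ⇒ d ≤ 1.
A polynomial solution: f(k) = 3*(2*k - 1)/2.
Get s_k = R·t_k = (2*k - 1)*factorial(k)/3**k with R(k) = B(k−1)f(k)/C(k) = 3*(2*k - 1)/(2*k**2 - 3*k + 4).
Δs = (2*k**2 - 3*k + 4)*factorial(k)/(3*3**k), as required.
Σ_(k=0)^n t_k = s_(n+1) − s_(0) = (3**(-n - 1)*(2*n + 1)*factorial(n + 1)) − (-1), i.e. 3**(-n - 1)*(3**(n + 1) + 2*n**2*factorial(n) + 3*n*factorial(n) + factorial(n)).

S(n) = 3^{- n - 1} \left(3^{n + 1} + 2 n^{2} n! + 3 n n! + n!\right)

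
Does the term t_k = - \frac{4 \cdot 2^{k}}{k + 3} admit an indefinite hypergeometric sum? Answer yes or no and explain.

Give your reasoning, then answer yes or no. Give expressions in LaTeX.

Compute t_(k+1)/t_k: get 2*(k + 3)/(k + 4).
Take A(k)=2*k + 6, B(k)=k + 4, C(k)=1.
Solve (2*k + 6)·f(k+1) − (k + 3)·f(k) = 1.
deg f ≤ -1 (via 1,1,0).
d = -1 < 0 ⇒ no nonzero polynomial f; not summable.

No — negative degree bound, so no certificate f.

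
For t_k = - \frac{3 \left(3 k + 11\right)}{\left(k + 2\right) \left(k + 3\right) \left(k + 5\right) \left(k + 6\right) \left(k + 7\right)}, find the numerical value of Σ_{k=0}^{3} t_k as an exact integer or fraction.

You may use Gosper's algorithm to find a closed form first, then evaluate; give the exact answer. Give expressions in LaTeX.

Σ = -2/45

Step 1: r(k) = (k + 2)*(k + 5)*(3*k + 14)/((k + 4)*(k + 8)*(3*k + 11)).
Gosper form: A/B · C(k+1)/C(k) with A=k + 2, B=k + 8, C=k**2 + 23*k/3 + 44/3.
Key eq: (k + 2)·f(k+1) = (k + 7)·f(k) + (k**2 + 23*k/3 + 44/3).
deg f ≤ 5 (via 1,1,2).
Solving with deg f ≤ 5: f(k) = k*(k + 3)*(k + 4)*(k**2 + 13*k + 52)/180.
Certificate R = B(k−1)f/C = k*(k + 3)*(k + 7)*(k**2 + 13*k + 52)/(60*(3*k + 11)) gives s_k = k*(-k**2 - 13*k - 52)/(20*(k**3 + 13*k**2 + 52*k + 60)).
Verify: 3*(-3*k - 11)/(k**5 + 23*k**4 + 203*k**3 + 853*k**2 + 1692*k + 1260) matches t_k.
Σ_(k=0)^(3) t_k = s_(4) − s_(0) = -2/45 − (0) = -2/45.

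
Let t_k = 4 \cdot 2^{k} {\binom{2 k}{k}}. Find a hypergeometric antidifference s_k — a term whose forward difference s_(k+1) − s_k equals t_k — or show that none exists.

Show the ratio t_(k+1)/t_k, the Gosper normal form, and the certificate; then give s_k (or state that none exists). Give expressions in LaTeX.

Step 1: r(k) = 4*(2*k + 1)/(k + 1).
Normal form (A,B,C) = (8*k + 4, k + 1, 1).
Set up (8*k + 4)·f(k+1) − (k)·f(k) − (1) = 0.
d = -1 from the (1,1,0) case.
Bound -1 < 0, so the key equation has no polynomial solution.

no hypergeometric antidifference exists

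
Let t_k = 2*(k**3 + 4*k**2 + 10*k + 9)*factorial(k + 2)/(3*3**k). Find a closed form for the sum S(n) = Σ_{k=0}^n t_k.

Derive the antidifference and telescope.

Compute t_(k+1)/t_k: get (k**4 + 10*k**3 + 42*k**2 + 87*k + 72)/(3*(k**3 + 4*k**2 + 10*k + 9)).
Take A(k)=k/3 + 1, B(k)=1, C(k)=k**3 + 4*k**2 + 10*k + 9.
Set up (k/3 + 1)·f(k+1) − (1)·f(k) − (k**3 + 4*k**2 + 10*k + 9) = 0.
From deg A=1, deg B=0, deg C=3: d=2.
Match coefficients ⇒ f(k) = 3*(k + 1)**2.
Certificate R = B(k−1)f/C = 3*(k + 1)**2/(k**3 + 4*k**2 + 10*k + 9) gives s_k = 2*(k + 1)**2*factorial(k + 2)/3**k.
Verify: 2*(k**3 + 4*k**2 + 10*k + 9)*factorial(k + 2)/(3*3**k) matches t_k.
s_(n+1) = 2*3**(-n - 1)*(n + 2)**2*factorial(n + 3) and s_(0) = 4, so S(n) = 2*(-6*3**n + n**5*factorial(n) + 10*n**4*factorial(n) + 39*n**3*factorial(n) + 74*n**2*factorial(n) + 68*n*factorial(n) + 24*factorial(n))/(3*3**n).

S(n) = 2*(-6*3**n + n**5*factorial(n) + 10*n**4*factorial(n) + 39*n**3*factorial(n) + 74*n**2*factorial(n) + 68*n*factorial(n) + 24*factorial(n))/(3*3**n)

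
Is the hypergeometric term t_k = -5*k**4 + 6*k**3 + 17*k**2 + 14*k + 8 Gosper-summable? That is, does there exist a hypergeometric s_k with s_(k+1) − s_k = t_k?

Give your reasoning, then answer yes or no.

Ratio r(k) = (5*k**4 + 14*k**3 - 5*k**2 - 46*k - 40)/(5*k**4 - 6*k**3 - 17*k**2 - 14*k - 8).
A = 1, B = 1, C = k**4 - 6*k**3/5 - 17*k**2/5 - 14*k/5 - 8/5.
Key eq: (1)·f(k+1) = (1)·f(k) + (k**4 - 6*k**3/5 - 17*k**2/5 - 14*k/5 - 8/5).
Bound: deg f ≤ 5.
Solving with deg f ≤ 5: f(k) = k*(k + 1)*(k**3 - 5*k**2 + 4*k - 4)/5.
Then R = B(k−1)f/C = k*(k**3 - 5*k**2 + 4*k - 4)/(5*k**3 - 11*k**2 - 6*k - 8), so s_k = R(k)·t_k = k*(-k**4 + 4*k**3 + k**2 + 4).
s_(k+1) − s_k = -5*k**4 + 6*k**3 + 17*k**2 + 14*k + 8 = t_k.

Yes. s_k = k*(-k**4 + 4*k**3 + k**2 + 4).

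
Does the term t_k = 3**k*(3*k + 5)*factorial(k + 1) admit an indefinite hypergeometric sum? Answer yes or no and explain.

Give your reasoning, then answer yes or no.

Yes. s_k = 3**k*factorial(k + 1).

The ratio is 3*(k + 2)*(3*k + 8)/(3*k + 5).
Factor: A=3*k + 6; B=1; C=k + 5/3.
Solve (3*k + 6)·f(k+1) − (1)·f(k) = k + 5/3.
Degrees (1,0,1) ⇒ d ≤ 0.
A polynomial solution: f(k) = 1/3.
R(k) = B(k−1)·f(k)/C(k) = 1/(3*k + 5); s_k = R·t_k = 3**k*factorial(k + 1).
Δs = 3**k*(3*k + 5)*factorial(k + 1), as required.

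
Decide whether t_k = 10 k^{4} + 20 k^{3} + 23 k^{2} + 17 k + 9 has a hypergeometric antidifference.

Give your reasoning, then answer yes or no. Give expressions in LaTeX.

Yes. s_k = k \left(2 k^{4} + k^{2} + 2 k + 4\right).

Ratio r(k) = (10*k**4 + 60*k**3 + 143*k**2 + 163*k + 79)/(10*k**4 + 20*k**3 + 23*k**2 + 17*k + 9).
Take A(k)=1, B(k)=1, C(k)=k**4 + 2*k**3 + 23*k**2/10 + 17*k/10 + 9/10.
Set up (1)·f(k+1) − (1)·f(k) − (k**4 + 2*k**3 + 23*k**2/10 + 17*k/10 + 9/10) = 0.
Degrees (0,0,4) ⇒ d ≤ 5.
A polynomial solution: f(k) = k*(2*k**4 + k**2 + 2*k + 4)/10.
Get s_k = R·t_k = k*(2*k**4 + k**2 + 2*k + 4) with R(k) = B(k−1)f(k)/C(k) = k*(2*k**4 + k**2 + 2*k + 4)/(10*k**4 + 20*k**3 + 23*k**2 + 17*k + 9).
Verify: 10*k**4 + 20*k**3 + 23*k**2 + 17*k + 9 matches t_k.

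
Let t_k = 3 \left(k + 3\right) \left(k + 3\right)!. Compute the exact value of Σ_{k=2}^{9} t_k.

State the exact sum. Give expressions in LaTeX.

Step 1: r(k) = (k + 4)**2/(k + 3).
Factor: A=k + 4; B=1; C=k + 3.
f must satisfy (k + 4)·f(k+1) − (1)·f(k) = k + 3.
d = 0 from the (1,0,1) case.
Match coefficients ⇒ f(k) = 1.
Get s_k = R·t_k = 3*factorial(k + 3) with R(k) = B(k−1)f(k)/C(k) = 1/(k + 3).
Verify: 3*(k + 3)*factorial(k + 3) matches t_k.
Σ_(k=2)^(9) t_k = s_(10) − s_(2) = 18681062400 − (360) = 18681062040.

Σ = 18681062040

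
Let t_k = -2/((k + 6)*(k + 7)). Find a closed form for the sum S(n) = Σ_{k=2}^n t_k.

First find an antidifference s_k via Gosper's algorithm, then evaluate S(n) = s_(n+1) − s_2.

Compute t_(k+1)/t_k: get (k + 6)/(k + 8).
So A=k + 6 and B=k + 8, with C=1.
Need (k + 6)·f(k+1) − (k + 7)·f(k) = 1.
Degrees (1,1,0) ⇒ d ≤ 1.
Coefficient equations give f(k) = k/6.
Certificate R = B(k−1)f/C = k*(k + 7)/6 gives s_k = -k/(3*k + 18).
Δs = -2/(k**2 + 13*k + 42), as required.
s_(n+1) = (-n - 1)/(3*(n + 7)) and s_(2) = -1/12, so S(n) = (1 - n)/(4*(n + 7)).

S(n) = (1 - n)/(4*(n + 7))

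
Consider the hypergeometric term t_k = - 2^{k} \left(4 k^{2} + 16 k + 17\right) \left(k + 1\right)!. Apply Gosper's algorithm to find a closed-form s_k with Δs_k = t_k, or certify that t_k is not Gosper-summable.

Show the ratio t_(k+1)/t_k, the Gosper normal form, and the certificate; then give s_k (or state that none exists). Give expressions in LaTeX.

s_k = - 2^{k} \left(2 k + 3\right) \left(k + 1\right)!

The ratio is 2*(4*k**3 + 32*k**2 + 85*k + 74)/(4*k**2 + 16*k + 17).
Factor: A=2*k + 4; B=1; C=k**2 + 4*k + 17/4.
Set up (2*k + 4)·f(k+1) − (1)·f(k) − (k**2 + 4*k + 17/4) = 0.
deg f ≤ 1 (via 1,0,2).
Solving with deg f ≤ 1: f(k) = (2*k + 3)/4.
Get s_k = R·t_k = -2**k*(2*k + 3)*factorial(k + 1) with R(k) = B(k−1)f(k)/C(k) = (2*k + 3)/(4*k**2 + 16*k + 17).
Δs = -2**k*(4*k**2 + 16*k + 17)*factorial(k + 1), as required.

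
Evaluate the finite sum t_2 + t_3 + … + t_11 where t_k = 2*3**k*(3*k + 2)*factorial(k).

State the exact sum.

Σ = 509122178611164

Compute t_(k+1)/t_k: get 3*(k + 1)*(3*k + 5)/(3*k + 2).
Normal form (A,B,C) = (3*k + 3, 1, k + 2/3).
f must satisfy (3*k + 3)·f(k+1) − (1)·f(k) = k + 2/3.
d = 0 from the (1,0,1) case.
A polynomial solution: f(k) = 1/3.
R(k) = B(k−1)·f(k)/C(k) = 1/(3*k + 2); s_k = R·t_k = 2*3**k*factorial(k).
Δs = 2*3**k*(3*k + 2)*factorial(k), as required.
Σ_(k=2)^(11) t_k = s_(12) − s_(2) = 509122178611200 − (36) = 509122178611164.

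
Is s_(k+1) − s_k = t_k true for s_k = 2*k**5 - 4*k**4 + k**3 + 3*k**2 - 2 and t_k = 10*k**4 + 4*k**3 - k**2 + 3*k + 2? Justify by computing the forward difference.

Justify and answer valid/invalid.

Valid — Δs_k = t_k.

s_(k+1) = k*(2*k**4 + 6*k**3 + 5*k**2 + 2*k + 3)
s_(k+1) − s_k = 10*k**4 + 4*k**3 - k**2 + 3*k + 2
(s_(k+1) − s_k) − t_k = 0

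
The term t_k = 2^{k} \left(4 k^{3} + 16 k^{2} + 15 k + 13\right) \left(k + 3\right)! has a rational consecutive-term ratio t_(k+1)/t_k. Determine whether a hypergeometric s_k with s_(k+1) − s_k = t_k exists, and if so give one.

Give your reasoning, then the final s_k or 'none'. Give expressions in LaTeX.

Compute t_(k+1)/t_k: get 2*(4*k**4 + 44*k**3 + 171*k**2 + 284*k + 192)/(4*k**3 + 16*k**2 + 15*k + 13).
A = 2*k + 8, B = 1, C = k**3 + 4*k**2 + 15*k/4 + 13/4.
f must satisfy (2*k + 8)·f(k+1) − (1)·f(k) = k**3 + 4*k**2 + 15*k/4 + 13/4.
Bound: deg f ≤ 2.
Match coefficients ⇒ f(k) = (2*k**2 - 3*k + 3)/4.
So s_k = (B(k−1)f/C)·t_k = ((2*k**2 - 3*k + 3)/(4*k**3 + 16*k**2 + 15*k + 13))·t_k = 2**k*(2*k**2 - 3*k + 3)*factorial(k + 3).
Δs = 2**k*(4*k**3 + 16*k**2 + 15*k + 13)*factorial(k + 3), as required.

s_k = 2^{k} \left(2 k^{2} - 3 k + 3\right) \left(k + 3\right)!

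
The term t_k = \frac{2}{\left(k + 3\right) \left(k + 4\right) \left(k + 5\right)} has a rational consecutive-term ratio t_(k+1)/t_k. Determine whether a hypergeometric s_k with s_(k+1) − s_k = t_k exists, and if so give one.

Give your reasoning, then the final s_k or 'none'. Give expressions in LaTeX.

s_k = \frac{k \left(k + 7\right)}{12 \left(k + 3\right) \left(k + 4\right)}

The ratio is (k + 3)/(k + 6).
Normal form (A,B,C) = (k + 3, k + 6, 1).
f must satisfy (k + 3)·f(k+1) − (k + 5)·f(k) = 1.
Bound: deg f ≤ 2.
A polynomial solution: f(k) = k*(k + 7)/24.
Get s_k = R·t_k = k*(k + 7)/(12*(k + 3)*(k + 4)) with R(k) = B(k−1)f(k)/C(k) = k*(k + 5)*(k + 7)/24.
s_(k+1) − s_k = 2/(k**3 + 12*k**2 + 47*k + 60) = t_k.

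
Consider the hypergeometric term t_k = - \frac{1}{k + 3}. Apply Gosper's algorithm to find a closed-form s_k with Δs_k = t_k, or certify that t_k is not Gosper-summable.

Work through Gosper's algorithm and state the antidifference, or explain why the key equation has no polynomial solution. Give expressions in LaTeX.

no hypergeometric antidifference exists

Step 1: r(k) = (k + 3)/(k + 4).
Factor: A=k + 3; B=k + 4; C=1.
Key eq: (k + 3)·f(k+1) = (k + 3)·f(k) + (1).
From deg A=1, deg B=1, deg C=0: d=0.
Generic f = c0 gives residual -1; -1 = 0 cannot hold, so t_k is not Gosper-summable.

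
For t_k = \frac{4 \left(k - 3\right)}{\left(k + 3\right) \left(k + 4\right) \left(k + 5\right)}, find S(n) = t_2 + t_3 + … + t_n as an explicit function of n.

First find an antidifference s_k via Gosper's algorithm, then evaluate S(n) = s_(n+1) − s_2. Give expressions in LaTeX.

Step 1: r(k) = (k - 2)*(k + 3)/((k - 3)*(k + 6)).
Normal form (A,B,C) = (k + 3, k + 6, k - 3).
Key eq: (k + 3)·f(k+1) = (k + 5)·f(k) + (k - 3).
deg f ≤ 2 (via 1,1,1).
Coefficient equations give f(k) = -k.
So s_k = (B(k−1)f/C)·t_k = (-k*(k + 5)/(k - 3))·t_k = -4*k/((k + 3)*(k + 4)).
s_(k+1) − s_k = 4*(k - 3)/(k**3 + 12*k**2 + 47*k + 60) = t_k.
Evaluate: s_(n+1) = 4*(-n - 1)/(n**2 + 9*n + 20); subtract s_(2) = -4/15 ⇒ S(n) = 4*(n**2 - 6*n + 5)/(15*(n**2 + 9*n + 20)).

S(n) = \frac{4 \left(n^{2} - 6 n + 5\right)}{15 \left(n^{2} + 9 n + 20\right)}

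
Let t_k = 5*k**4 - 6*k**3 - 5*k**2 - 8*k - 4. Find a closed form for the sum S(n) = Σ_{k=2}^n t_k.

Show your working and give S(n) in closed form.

t_(k+1)/t_k = (5*k**4 + 14*k**3 + 7*k**2 - 16*k - 18)/(5*k**4 - 6*k**3 - 5*k**2 - 8*k - 4).
So A=1 and B=1, with C=k**4 - 6*k**3/5 - k**2 - 8*k/5 - 4/5.
Need (1)·f(k+1) − (1)·f(k) = k**4 - 6*k**3/5 - k**2 - 8*k/5 - 4/5.
Degrees (0,0,4) ⇒ d ≤ 5.
Match coefficients ⇒ f(k) = k*(k**4 - 4*k**3 + 3*k**2 - 3*k - 1)/5.
Then R = B(k−1)f/C = k*(k**4 - 4*k**3 + 3*k**2 - 3*k - 1)/(5*k**4 - 6*k**3 - 5*k**2 - 8*k - 4), so s_k = R(k)·t_k = k*(k**4 - 4*k**3 + 3*k**2 - 3*k - 1).
Verify: 5*k**4 - 6*k**3 - 5*k**2 - 8*k - 4 matches t_k.
Telescope: S(n) = s_(n+1) − s_(2) = n**5 + n**4 - 3*n**3 - 8*n**2 - 9*n - 4 − (-22) = n**5 + n**4 - 3*n**3 - 8*n**2 - 9*n + 18.

S(n) = n**5 + n**4 - 3*n**3 - 8*n**2 - 9*n + 18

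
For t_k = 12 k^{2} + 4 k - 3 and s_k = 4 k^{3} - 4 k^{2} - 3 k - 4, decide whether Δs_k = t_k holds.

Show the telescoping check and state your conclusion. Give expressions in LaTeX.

Valid — Δs_k = t_k.

s_(k+1) = 4*k**3 + 8*k**2 + k - 7
s_(k+1) − s_k = 12*k**2 + 4*k - 3
(s_(k+1) − s_k) − t_k = 0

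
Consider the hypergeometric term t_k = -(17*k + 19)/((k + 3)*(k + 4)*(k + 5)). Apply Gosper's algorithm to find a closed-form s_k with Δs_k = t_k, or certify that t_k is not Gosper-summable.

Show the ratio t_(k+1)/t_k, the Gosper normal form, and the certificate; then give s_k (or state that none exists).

t_(k+1)/t_k = (k + 3)*(17*k + 36)/((k + 6)*(17*k + 19)).
Take A(k)=k + 3, B(k)=k + 6, C(k)=k + 19/17.
Key eq: (k + 3)·f(k+1) = (k + 5)·f(k) + (k + 19/17).
Degrees (1,1,1) ⇒ d ≤ 2.
Solve for f: f(k) = k*(35*k + 41)/204 (degree 2 ≤ 2).
Certificate R = B(k−1)f/C = k*(k + 5)*(35*k + 41)/(12*(17*k + 19)) gives s_k = k*(-35*k - 41)/(12*(k + 3)*(k + 4)).
Δs = (-17*k - 19)/(k**3 + 12*k**2 + 47*k + 60), as required.

s_k = k*(-35*k - 41)/(12*(k + 3)*(k + 4))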